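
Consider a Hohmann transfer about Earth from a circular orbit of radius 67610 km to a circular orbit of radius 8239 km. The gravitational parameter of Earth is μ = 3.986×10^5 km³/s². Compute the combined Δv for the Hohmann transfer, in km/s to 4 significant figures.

Δv = 3.628 km/s

Semi-major axis of the transfer orbit: a_t = (67610 + 8239)/2 = 37924.5 km.
At r₁ the circular-orbit speed is v₁ = √(μ/r₁) = 2.4281 km/s.
Transfer-orbit speed at r₁ (v² = μ(2/r − 1/a)): v_a = √[μ(2/r₁ − 1/a_t)] = 1.1317 km/s.
First burn Δv₁ = |v_a − v₁| = 1.2964 km/s.
At r₂, v₂ = √(μ/r₂) = 6.9555 km/s.
Transfer-orbit speed at r₂: v_p = √[μ(2/r₂ − 1/a_t)] = 9.2870 km/s.
Second burn Δv₂ = |v₂ − v_p| = 2.3315 km/s.
Total Δv = Δv₁ + Δv₂ = 3.628 km/s.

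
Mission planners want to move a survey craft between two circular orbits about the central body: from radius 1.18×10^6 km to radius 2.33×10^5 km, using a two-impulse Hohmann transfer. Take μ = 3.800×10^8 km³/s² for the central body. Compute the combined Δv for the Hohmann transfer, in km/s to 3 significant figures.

The Hohmann ellipse has a_t = (r₁ + r₂)/2 = 7.065×10^5 km.
Circular speed at r₁: v₁ = √(μ/r₁) = √(3.800×10^8/1.180×10^6) = 17.95 km/s.
On the transfer ellipse at r₁, vis-viva equation gives v_a = √[μ(2/r₁ − 1/a_t)] = 10.31 km/s.
First burn Δv₁ = |v_a − v₁| = 7.640 km/s.
At r₂, v₂ = √(μ/r₂) = 40.38 km/s.
Transfer-orbit speed at r₂: v_p = √[μ(2/r₂ − 1/a_t)] = 52.19 km/s.
Second burn Δv₂ = |v₂ − v_p| = 11.81 km/s.
Δv = Δv₁ + Δv₂ = 7.640 + 11.81 = 19.45 km/s.

Δv = 19.4 km/s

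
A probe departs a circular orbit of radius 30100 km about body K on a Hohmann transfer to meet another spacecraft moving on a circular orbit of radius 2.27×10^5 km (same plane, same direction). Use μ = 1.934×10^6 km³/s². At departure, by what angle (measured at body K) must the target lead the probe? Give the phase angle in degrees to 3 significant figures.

φ = 103°

Semi-major axis of the transfer orbit: a_t = (30100 + 2.270×10^5)/2 = 1.2855×10^5 km.
The half-period of the transfer ellipse is t = π√(a_t³/μ) = 1.0412×10^5 s.
The target's mean motion on its circular orbit is ω₂ = √(μ/r₂³) = 1.2858×10^-5 rad/s.
Angle swept by the target during transfer: ω₂·t = 1.3388 rad = 76.71°.
The probe traverses 180° on the transfer ellipse, so the target must lead by 180° − 76.71° = 103°.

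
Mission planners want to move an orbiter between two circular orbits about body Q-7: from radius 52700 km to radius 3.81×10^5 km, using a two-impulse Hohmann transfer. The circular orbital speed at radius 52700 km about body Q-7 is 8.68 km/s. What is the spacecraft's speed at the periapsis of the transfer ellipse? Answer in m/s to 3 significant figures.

v = 11500 m/s

From the circular-orbit relation v² = μ/r at r = 52700 km: μ = v²r = (8.68)² × 52700 = 3.97054×10^6 km³/s².
Semi-major axis of the transfer orbit: a_t = (52700 + 3.810×10^5)/2 = 2.1685×10^5 km.
The periapsis of the transfer ellipse is at r = 52700 km.
Applying v² = μ(2/r − 1/a_t): v = 11.51 km/s.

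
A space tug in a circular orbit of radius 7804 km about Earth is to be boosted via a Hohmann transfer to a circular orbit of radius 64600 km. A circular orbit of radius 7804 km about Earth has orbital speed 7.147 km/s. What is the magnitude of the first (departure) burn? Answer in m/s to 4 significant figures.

Δv₁ = 2400 m/s

From the circular-orbit relation v² = μ/r at r = 7804 km: μ = v²r = (7.147)² × 7804 = 3.98625×10^5 km³/s².
The Hohmann ellipse has a_t = (r₁ + r₂)/2 = 36202 km.
On the circular orbit at r = 7804 km, v_c = √(μ/r) = 7.147 km/s.
Vis-viva on the transfer ellipse at r = 7804 km gives v_t = √[μ(2/r − 1/a_t)] = 9.547 km/s.
Δv₁ = |v_t − v_c| = |9.547 − 7.147| = 2.400 km/s.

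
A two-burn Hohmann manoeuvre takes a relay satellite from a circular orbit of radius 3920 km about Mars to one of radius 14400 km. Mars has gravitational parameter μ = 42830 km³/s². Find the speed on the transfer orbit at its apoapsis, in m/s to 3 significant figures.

v = 1130 m/s

The Hohmann ellipse has a_t = (r₁ + r₂)/2 = 9160 km.
At apoapsis, r = 14400 km.
Vis-viva: v = √[μ(2/r − 1/a_t)] = √[42830 × (2/14400 − 1/9160)] = 1.128 km/s.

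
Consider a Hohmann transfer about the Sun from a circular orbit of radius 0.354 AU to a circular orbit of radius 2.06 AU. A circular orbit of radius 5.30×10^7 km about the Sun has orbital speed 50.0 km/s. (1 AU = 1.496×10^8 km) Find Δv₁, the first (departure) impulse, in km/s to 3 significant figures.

Δv₁ = 15.3 km/s

From the circular-orbit relation v² = μ/r at r = 5.30×10^7 km: μ = v²r = (50.0)² × 5.30×10^7 = 1.32500×10^11 km³/s².
In km: r₁ = 0.354 × 1.496×10^8 = 5.29584×10^7 km; r₂ = 2.06 × 1.496×10^8 = 3.08176×10^8 km.
The Hohmann ellipse has a_t = (r₁ + r₂)/2 = 1.805672×10^8 km.
On the circular orbit at r = 5.29584×10^7 km, v_c = √(μ/r) = 50.02 km/s.
Vis-viva on the transfer ellipse at r = 5.29584×10^7 km gives v_t = √[μ(2/r − 1/a_t)] = 65.35 km/s.
Δv₁ = |v_t − v_c| = |65.35 − 50.02| = 15.33 km/s.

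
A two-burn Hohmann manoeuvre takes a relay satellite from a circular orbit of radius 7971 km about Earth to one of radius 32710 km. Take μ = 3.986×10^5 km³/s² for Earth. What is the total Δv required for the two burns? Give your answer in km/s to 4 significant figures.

Δv = 3.202 km/s

Transfer-ellipse semi-major axis a_t = (r₁ + r₂)/2 = (7971 + 32710)/2 = 20340.5 km.
Circular speed at r₁: v₁ = √(μ/r₁) = √(3.986×10^5/7971) = 7.072 km/s.
On the transfer ellipse at r₁, vis-viva equation gives v_p = √[μ(2/r₁ − 1/a_t)] = 8.968 km/s.
First burn Δv₁ = |v_p − v₁| = 1.896 km/s.
At r₂, v₂ = √(μ/r₂) = 3.491 km/s.
Transfer-orbit speed at r₂: v_a = √[μ(2/r₂ − 1/a_t)] = 2.185 km/s.
Second burn Δv₂ = |v₂ − v_a| = 1.306 km/s.
Total Δv = Δv₁ + Δv₂ = 3.202 km/s.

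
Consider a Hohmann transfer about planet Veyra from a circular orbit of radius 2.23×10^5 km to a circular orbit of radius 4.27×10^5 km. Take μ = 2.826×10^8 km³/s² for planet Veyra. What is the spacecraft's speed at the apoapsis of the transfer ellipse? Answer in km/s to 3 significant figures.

Transfer-ellipse semi-major axis a_t = (r₁ + r₂)/2 = (2.230×10^5 + 4.270×10^5)/2 = 3.250×10^5 km.
At apoapsis, r = 4.270×10^5 km.
From the vis-viva equation, v = √[μ(2/r − 1/a_t)] = 21.31 km/s.

v = 21.3 km/s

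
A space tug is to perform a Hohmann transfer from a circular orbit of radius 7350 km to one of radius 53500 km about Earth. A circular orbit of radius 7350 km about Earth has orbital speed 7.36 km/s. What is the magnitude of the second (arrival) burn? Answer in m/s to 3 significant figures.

From the circular-orbit relation v² = μ/r at r = 7350 km: μ = v²r = (7.36)² × 7350 = 3.98147×10^5 km³/s².
The Hohmann ellipse has a_t = (r₁ + r₂)/2 = 30425 km.
Circular speed at r = 53500 km: v_c = √(μ/r) = 2.728 km/s.
Vis-viva on the transfer ellipse at r = 53500 km gives v_t = √[μ(2/r − 1/a_t)] = 1.341 km/s.
Δv₂ = |v_t − v_c| = |1.341 − 2.728| = 1.387 km/s.

Δv₂ = 1390 m/s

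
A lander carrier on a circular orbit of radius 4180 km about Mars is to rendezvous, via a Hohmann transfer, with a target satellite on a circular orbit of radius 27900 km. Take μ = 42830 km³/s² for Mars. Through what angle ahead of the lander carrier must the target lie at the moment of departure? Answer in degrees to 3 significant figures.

Transfer-ellipse semi-major axis a_t = (r₁ + r₂)/2 = (4180 + 27900)/2 = 16040 km.
The half-period of the transfer ellipse is t = π√(a_t³/μ) = 30837.7 s.
The target's mean motion on its circular orbit is ω₂ = √(μ/r₂³) = 4.44087×10^-5 rad/s.
Angle swept by the target during transfer: ω₂·t = 1.36946 rad = 78.46°.
Arrival is 180° from departure on the ellipse, so φ = 180° − 78.46° = 102°.

φ = 102°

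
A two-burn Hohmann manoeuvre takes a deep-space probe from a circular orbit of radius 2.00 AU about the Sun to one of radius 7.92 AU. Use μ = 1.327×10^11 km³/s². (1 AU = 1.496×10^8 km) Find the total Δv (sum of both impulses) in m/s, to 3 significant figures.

Δv = 9410 m/s

In km: r₁ = 2.00 × 1.496×10^8 = 2.992×10^8 km; r₂ = 7.92 × 1.496×10^8 = 1.184832×10^9 km.
Semi-major axis of the transfer orbit: a_t = (2.992×10^8 + 1.184832×10^9)/2 = 7.42016×10^8 km.
Circular speed at r₁: v₁ = √(μ/r₁) = √(1.327×10^11/2.992×10^8) = 21.060 km/s.
Transfer-orbit speed at r₁ (vis-viva): v_p = √[μ(2/r₁ − 1/a_t)] = 26.612 km/s.
First burn Δv₁ = |v_p − v₁| = 5.552 km/s.
Circular speed at r₂: v₂ = √(μ/r₂) = 10.583 km/s.
Transfer-orbit speed at r₂: v_a = √[μ(2/r₂ − 1/a_t)] = 6.7202 km/s.
Second burn Δv₂ = |v₂ − v_a| = 3.863 km/s.
Δv = Δv₁ + Δv₂ = 5.552 + 3.863 = 9.415 km/s.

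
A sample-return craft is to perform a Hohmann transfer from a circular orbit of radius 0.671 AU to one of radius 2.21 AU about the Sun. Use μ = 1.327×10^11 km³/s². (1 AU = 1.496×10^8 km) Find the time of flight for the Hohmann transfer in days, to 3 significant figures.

t = 316 days

In km: r₁ = 0.671 × 1.496×10^8 = 1.003816×10^8 km; r₂ = 2.21 × 1.496×10^8 = 3.30616×10^8 km.
Transfer-ellipse semi-major axis a_t = (r₁ + r₂)/2 = (1.003816×10^8 + 3.30616×10^8)/2 = 2.154988×10^8 km.
Transfer time t = π√(a_t³/μ) = π√((2.154988×10^8)³ / 1.327×10^11) = 2.728×10^7 s.
Converting: 2.728×10^7 s ÷ 86400 s/day = 316 days.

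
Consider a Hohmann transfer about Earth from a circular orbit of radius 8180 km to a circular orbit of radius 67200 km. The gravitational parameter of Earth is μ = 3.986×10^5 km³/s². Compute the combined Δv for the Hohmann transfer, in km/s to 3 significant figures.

Semi-major axis of the transfer orbit: a_t = (8180 + 67200)/2 = 37690 km.
Circular speed at r₁: v₁ = √(μ/r₁) = √(3.986×10^5/8180) = 6.981 km/s.
Transfer-orbit speed at r₁ (v² = μ(2/r − 1/a)): v_p = √[μ(2/r₁ − 1/a_t)] = 9.321 km/s.
First burn Δv₁ = |v_p − v₁| = 2.340 km/s.
At r₂, v₂ = √(μ/r₂) = 2.4355 km/s.
Transfer-orbit speed at r₂: v_a = √[μ(2/r₂ − 1/a_t)] = 1.1346 km/s.
Second burn Δv₂ = |v₂ − v_a| = 1.301 km/s.
Total Δv = Δv₁ + Δv₂ = 3.641 km/s.

Δv = 3.64 km/s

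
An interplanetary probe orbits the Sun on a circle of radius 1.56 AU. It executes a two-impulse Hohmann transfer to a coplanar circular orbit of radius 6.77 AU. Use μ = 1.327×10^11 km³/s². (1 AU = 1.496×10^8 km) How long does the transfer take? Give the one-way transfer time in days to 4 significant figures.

In km: r₁ = 1.56 × 1.496×10^8 = 2.33376×10^8 km; r₂ = 6.77 × 1.496×10^8 = 1.012792×10^9 km.
The Hohmann ellipse has a_t = (r₁ + r₂)/2 = 6.23084×10^8 km.
Transfer time t = π√(a_t³/μ) = π√((6.23084×10^8)³ / 1.327×10^11) = 1.341×10^8 s.
Converting: 1.341×10^8 s ÷ 86400 s/day = 1552 days.

t = 1552 days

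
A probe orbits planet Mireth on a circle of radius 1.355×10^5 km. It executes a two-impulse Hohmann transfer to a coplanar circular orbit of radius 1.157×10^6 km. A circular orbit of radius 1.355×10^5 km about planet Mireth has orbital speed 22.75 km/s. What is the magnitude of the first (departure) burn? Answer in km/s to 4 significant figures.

From the circular-orbit relation v² = μ/r at r = 1.355×10^5 km: μ = v²r = (22.75)² × 1.355×10^5 = 7.01297×10^7 km³/s².
Transfer-ellipse semi-major axis a_t = (r₁ + r₂)/2 = (1.355×10^5 + 1.157×10^6)/2 = 6.4625×10^5 km.
On the circular orbit at r = 1.355×10^5 km, v_c = √(μ/r) = 22.75 km/s.
Vis-viva on the transfer ellipse at r = 1.355×10^5 km gives v_t = √[μ(2/r − 1/a_t)] = 30.44 km/s.
Δv₁ = |v_t − v_c| = |30.44 − 22.75| = 7.690 km/s.

Δv₁ = 7.690 km/s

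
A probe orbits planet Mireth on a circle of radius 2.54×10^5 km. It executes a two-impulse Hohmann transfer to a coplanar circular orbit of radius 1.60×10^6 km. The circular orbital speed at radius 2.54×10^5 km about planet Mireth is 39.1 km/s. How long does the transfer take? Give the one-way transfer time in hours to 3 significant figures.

t = 39.5 hours

From the circular-orbit relation v² = μ/r at r = 2.54×10^5 km: μ = v²r = (39.1)² × 2.54×10^5 = 3.88318×10^8 km³/s².
The Hohmann ellipse has a_t = (r₁ + r₂)/2 = 9.270×10^5 km.
Half the transfer-orbit period gives t = π√(a_t³/μ) = 1.423×10^5 s.
Converting: 1.423×10^5 s ÷ 3600 s/hour = 39.5 hours.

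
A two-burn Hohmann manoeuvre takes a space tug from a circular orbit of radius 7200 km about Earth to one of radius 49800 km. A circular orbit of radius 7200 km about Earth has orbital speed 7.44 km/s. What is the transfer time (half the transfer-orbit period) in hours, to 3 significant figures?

From the circular-orbit relation v² = μ/r at r = 7200 km: μ = v²r = (7.44)² × 7200 = 3.98546×10^5 km³/s².
Transfer-ellipse semi-major axis a_t = (r₁ + r₂)/2 = (7200 + 49800)/2 = 28500 km.
Transfer time t = π√(a_t³/μ) = π√((28500)³ / 3.98546×10^5) = 23940 s.
Converting: 23940 s ÷ 3600 s/hour = 6.65 hours.

t = 6.65 hours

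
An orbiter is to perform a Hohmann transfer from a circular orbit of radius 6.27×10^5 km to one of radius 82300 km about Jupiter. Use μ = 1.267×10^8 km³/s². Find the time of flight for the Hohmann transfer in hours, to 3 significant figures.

Transfer-ellipse semi-major axis a_t = (r₁ + r₂)/2 = (6.270×10^5 + 82300)/2 = 3.5465×10^5 km.
Half the transfer-orbit period gives t = π√(a_t³/μ) = 58950 s.
Converting: 58950 s ÷ 3600 s/hour = 16.4 hours.

t = 16.4 hours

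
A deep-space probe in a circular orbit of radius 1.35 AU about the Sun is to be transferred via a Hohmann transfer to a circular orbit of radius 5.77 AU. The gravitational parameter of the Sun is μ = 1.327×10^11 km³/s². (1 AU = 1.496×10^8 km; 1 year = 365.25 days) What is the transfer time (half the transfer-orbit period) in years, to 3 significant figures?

t = 3.36 years

In km: r₁ = 1.35 × 1.496×10^8 = 2.0196×10^8 km; r₂ = 5.77 × 1.496×10^8 = 8.63192×10^8 km.
Semi-major axis of the transfer orbit: a_t = (2.0196×10^8 + 8.63192×10^8)/2 = 5.32576×10^8 km.
Transfer time t = π√(a_t³/μ) = π√((5.32576×10^8)³ / 1.327×10^11) = 1.060×10^8 s.
Converting: 1.060×10^8 s ÷ 3.15576×10^7 s/year (365.25 × 86400) = 3.36 years.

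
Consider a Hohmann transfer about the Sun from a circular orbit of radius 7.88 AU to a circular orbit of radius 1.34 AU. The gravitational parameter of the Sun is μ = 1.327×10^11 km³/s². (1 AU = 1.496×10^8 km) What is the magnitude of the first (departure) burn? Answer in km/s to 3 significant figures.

Δv₁ = 4.89 km/s

In km: r₁ = 7.88 × 1.496×10^8 = 1.178848×10^9 km; r₂ = 1.34 × 1.496×10^8 = 2.00464×10^8 km.
Semi-major axis of the transfer orbit: a_t = (1.178848×10^9 + 2.00464×10^8)/2 = 6.89656×10^8 km.
On the circular orbit at r = 1.178848×10^9 km, v_c = √(μ/r) = 10.61 km/s.
Transfer-orbit speed at the same r (vis-viva, a = a_t): v_t = √[μ(2/r − 1/a_t)] = 5.720 km/s.
Δv₁ = |v_t − v_c| = |5.720 − 10.61| = 4.890 km/s.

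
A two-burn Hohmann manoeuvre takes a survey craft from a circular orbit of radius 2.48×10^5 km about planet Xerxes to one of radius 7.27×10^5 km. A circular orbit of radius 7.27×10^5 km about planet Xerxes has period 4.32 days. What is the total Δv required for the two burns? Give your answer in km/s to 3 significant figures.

Δv = 8.14 km/s

From Kepler's third law T² = 4π²r³/μ at r = 7.27×10^5 km, T = 4.32 days = 4.32 × 86400 s = 3.73248×10^5 s: μ = 4π²r³/T² = 1.08885×10^8 km³/s².
Semi-major axis of the transfer orbit: a_t = (2.480×10^5 + 7.270×10^5)/2 = 4.875×10^5 km.
Circular speed at r₁: v₁ = √(μ/r₁) = √(1.08885×10^8/2.480×10^5) = 20.95358 km/s.
On the transfer ellipse at r₁, vis-viva equation gives v_p = √[μ(2/r₁ − 1/a_t)] = 25.58810 km/s.
First burn Δv₁ = |v_p − v₁| = 4.635 km/s.
Circular speed at r₂: v₂ = √(μ/r₂) = 12.238 km/s.
Transfer-orbit speed at r₂: v_a = √[μ(2/r₂ − 1/a_t)] = 8.7288 km/s.
Second burn Δv₂ = |v₂ − v_a| = 3.509 km/s.
Δv = Δv₁ + Δv₂ = 4.635 + 3.509 = 8.144 km/s.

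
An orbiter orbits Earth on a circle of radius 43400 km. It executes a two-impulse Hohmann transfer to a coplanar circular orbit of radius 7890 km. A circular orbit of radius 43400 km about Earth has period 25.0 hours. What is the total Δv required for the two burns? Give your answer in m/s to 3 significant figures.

From Kepler's third law T² = 4π²r³/μ at r = 43400 km, T = 25.0 hours = 25.0 × 3600 s = 90000 s: μ = 4π²r³/T² = 3.98423×10^5 km³/s².
Transfer-ellipse semi-major axis a_t = (r₁ + r₂)/2 = (43400 + 7890)/2 = 25645 km.
At r₁ the circular-orbit speed is v₁ = √(μ/r₁) = 3.02989 km/s.
On the transfer ellipse at r₁, vis-viva equation gives v_a = √[μ(2/r₁ − 1/a_t)] = 1.68060 km/s.
First burn Δv₁ = |v_a − v₁| = 1.34929 km/s.
At r₂, v₂ = √(μ/r₂) = 7.10613 km/s.
Transfer-orbit speed at r₂: v_p = √[μ(2/r₂ − 1/a_t)] = 9.24436 km/s.
Second burn Δv₂ = |v₂ − v_p| = 2.13823 km/s.
Total Δv = Δv₁ + Δv₂ = 3.488 km/s.

Δv = 3490 m/s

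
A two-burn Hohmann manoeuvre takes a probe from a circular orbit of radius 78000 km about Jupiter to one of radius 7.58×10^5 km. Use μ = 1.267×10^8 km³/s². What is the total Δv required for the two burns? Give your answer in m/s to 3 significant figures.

Transfer-ellipse semi-major axis a_t = (r₁ + r₂)/2 = (78000 + 7.580×10^5)/2 = 4.180×10^5 km.
At r₁ the circular-orbit speed is v₁ = √(μ/r₁) = 40.30 km/s.
On the transfer ellipse at r₁, v² = μ(2/r − 1/a) gives v_p = √[μ(2/r₁ − 1/a_t)] = 54.27 km/s.
First burn Δv₁ = |v_p − v₁| = 13.97 km/s.
Circular speed at r₂: v₂ = √(μ/r₂) = 12.929 km/s.
Transfer-orbit speed at r₂: v_a = √[μ(2/r₂ − 1/a_t)] = 5.5849 km/s.
Second burn Δv₂ = |v₂ − v_a| = 7.344 km/s.
Δv = Δv₁ + Δv₂ = 13.97 + 7.344 = 21.31 km/s.

Δv = 21300 m/s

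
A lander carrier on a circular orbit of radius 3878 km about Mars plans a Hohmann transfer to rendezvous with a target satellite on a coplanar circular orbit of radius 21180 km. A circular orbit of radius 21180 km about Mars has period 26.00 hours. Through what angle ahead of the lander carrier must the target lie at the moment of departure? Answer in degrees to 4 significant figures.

φ = 98.10°

From Kepler's third law T² = 4π²r³/μ at r = 21180 km, T = 26.00 hours = 26.00 × 3600 s = 93600 s: μ = 4π²r³/T² = 42814.0 km³/s².
Semi-major axis of the transfer orbit: a_t = (3878 + 21180)/2 = 12529 km.
Transfer time t = π√(a_t³/μ) = 21292.7 s.
The target's mean motion on its circular orbit is ω₂ = √(μ/r₂³) = 6.71280×10^-5 rad/s.
Angle swept by the target during transfer: ω₂·t = 1.42934 rad = 81.90°.
The lander carrier traverses 180° on the transfer ellipse, so the target must lead by 180° − 81.90° = 98.10°.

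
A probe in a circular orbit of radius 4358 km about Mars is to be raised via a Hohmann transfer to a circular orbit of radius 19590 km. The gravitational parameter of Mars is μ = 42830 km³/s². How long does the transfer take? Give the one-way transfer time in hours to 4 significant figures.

The Hohmann ellipse has a_t = (r₁ + r₂)/2 = 11974 km.
Transfer time t = π√(a_t³/μ) = π√((11974)³ / 42830) = 19890 s.
Converting: 19890 s ÷ 3600 s/hour = 5.525 hours.

t = 5.525 hours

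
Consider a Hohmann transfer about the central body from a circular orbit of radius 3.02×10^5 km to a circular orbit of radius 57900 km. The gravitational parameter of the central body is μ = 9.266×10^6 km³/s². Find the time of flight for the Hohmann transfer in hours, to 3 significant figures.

t = 21.9 hours

Transfer-ellipse semi-major axis a_t = (r₁ + r₂)/2 = (3.020×10^5 + 57900)/2 = 1.7995×10^5 km.
Half the transfer-orbit period gives t = π√(a_t³/μ) = 78780 s.
Converting: 78780 s ÷ 3600 s/hour = 21.9 hours.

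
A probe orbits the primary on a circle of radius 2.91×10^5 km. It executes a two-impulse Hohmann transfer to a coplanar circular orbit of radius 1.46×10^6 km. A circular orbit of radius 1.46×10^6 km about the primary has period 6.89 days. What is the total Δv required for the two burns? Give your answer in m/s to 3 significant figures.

From Kepler's third law T² = 4π²r³/μ at r = 1.46×10^6 km, T = 6.89 days = 6.89 × 86400 s = 5.95296×10^5 s: μ = 4π²r³/T² = 3.46699×10^8 km³/s².
The Hohmann ellipse has a_t = (r₁ + r₂)/2 = 8.755×10^5 km.
Circular speed at r₁: v₁ = √(μ/r₁) = √(3.46699×10^8/2.910×10^5) = 34.517 km/s.
Transfer-orbit speed at r₁ (v² = μ(2/r − 1/a)): v_p = √[μ(2/r₁ − 1/a_t)] = 44.574 km/s.
First burn Δv₁ = |v_p − v₁| = 10.057 km/s.
Circular speed at r₂: v₂ = √(μ/r₂) = 15.4099 km/s.
Transfer-orbit speed at r₂: v_a = √[μ(2/r₂ − 1/a_t)] = 8.88420 km/s.
Second burn Δv₂ = |v₂ − v_a| = 6.5257 km/s.
Total Δv = Δv₁ + Δv₂ = 16.58 km/s.

Δv = 16600 m/s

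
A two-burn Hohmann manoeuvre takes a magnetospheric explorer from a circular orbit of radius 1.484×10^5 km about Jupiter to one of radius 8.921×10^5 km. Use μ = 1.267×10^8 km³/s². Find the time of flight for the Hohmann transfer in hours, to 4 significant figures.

Semi-major axis of the transfer orbit: a_t = (1.484×10^5 + 8.921×10^5)/2 = 5.2025×10^5 km.
Half the transfer-orbit period gives t = π√(a_t³/μ) = 1.0473×10^5 s.
Converting: 1.0473×10^5 s ÷ 3600 s/hour = 29.09 hours.

t = 29.09 hours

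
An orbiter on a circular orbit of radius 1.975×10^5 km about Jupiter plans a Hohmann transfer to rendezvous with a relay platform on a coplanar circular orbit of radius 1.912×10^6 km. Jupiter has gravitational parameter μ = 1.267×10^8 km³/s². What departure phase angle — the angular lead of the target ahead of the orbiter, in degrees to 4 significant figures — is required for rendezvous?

Transfer-ellipse semi-major axis a_t = (r₁ + r₂)/2 = (1.975×10^5 + 1.912×10^6)/2 = 1.05475×10^6 km.
Transfer time t = π√(a_t³/μ) = 3.023×10^5 s.
Target angular speed ω₂ = √(μ/r₂³) = 4.258×10^-6 rad/s.
Angle swept by the target during transfer: ω₂·t = 1.2872 rad = 73.751°.
The orbiter traverses 180° on the transfer ellipse, so the target must lead by 180° − 73.751° = 106.2°.

φ = 106.2°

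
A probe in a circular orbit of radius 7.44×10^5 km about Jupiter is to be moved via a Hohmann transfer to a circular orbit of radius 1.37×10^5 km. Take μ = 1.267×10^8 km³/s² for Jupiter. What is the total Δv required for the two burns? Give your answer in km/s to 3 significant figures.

Transfer-ellipse semi-major axis a_t = (r₁ + r₂)/2 = (7.440×10^5 + 1.370×10^5)/2 = 4.405×10^5 km.
Circular speed at r₁: v₁ = √(μ/r₁) = √(1.267×10^8/7.440×10^5) = 13.05 km/s.
On the transfer ellipse at r₁, vis-viva gives v_a = √[μ(2/r₁ − 1/a_t)] = 7.278 km/s.
First burn Δv₁ = |v_a − v₁| = 5.772 km/s.
Circular speed at r₂: v₂ = √(μ/r₂) = 30.411 km/s.
Transfer-orbit speed at r₂: v_p = √[μ(2/r₂ − 1/a_t)] = 39.522 km/s.
Second burn Δv₂ = |v₂ − v_p| = 9.111 km/s.
Total Δv = Δv₁ + Δv₂ = 14.88 km/s.

Δv = 14.9 km/s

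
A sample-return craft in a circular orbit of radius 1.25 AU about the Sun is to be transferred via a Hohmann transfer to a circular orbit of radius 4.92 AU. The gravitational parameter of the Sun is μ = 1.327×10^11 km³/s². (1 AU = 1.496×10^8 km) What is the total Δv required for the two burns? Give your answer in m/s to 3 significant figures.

In km: r₁ = 1.25 × 1.496×10^8 = 1.870×10^8 km; r₂ = 4.92 × 1.496×10^8 = 7.36032×10^8 km.
Transfer-ellipse semi-major axis a_t = (r₁ + r₂)/2 = (1.870×10^8 + 7.36032×10^8)/2 = 4.61516×10^8 km.
Circular speed at r₁: v₁ = √(μ/r₁) = √(1.327×10^11/1.870×10^8) = 26.639 km/s.
On the transfer ellipse at r₁, v² = μ(2/r − 1/a) gives v_p = √[μ(2/r₁ − 1/a_t)] = 33.641 km/s.
First burn Δv₁ = |v_p − v₁| = 7.002 km/s.
Circular speed at r₂: v₂ = √(μ/r₂) = 13.427 km/s.
Transfer-orbit speed at r₂: v_a = √[μ(2/r₂ − 1/a_t)] = 8.5470 km/s.
Second burn Δv₂ = |v₂ − v_a| = 4.880 km/s.
Total Δv = Δv₁ + Δv₂ = 11.88 km/s.

Δv = 11900 m/s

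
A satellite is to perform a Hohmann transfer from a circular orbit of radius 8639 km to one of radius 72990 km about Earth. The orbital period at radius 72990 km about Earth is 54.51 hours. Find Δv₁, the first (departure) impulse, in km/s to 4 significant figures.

Δv₁ = 2.291 km/s

From Kepler's third law T² = 4π²r³/μ at r = 72990 km, T = 54.51 hours = 54.51 × 3600 s = 1.96236×10^5 s: μ = 4π²r³/T² = 3.98651×10^5 km³/s².
The Hohmann ellipse has a_t = (r₁ + r₂)/2 = 40814.5 km.
On the circular orbit at r = 8639 km, v_c = √(μ/r) = 6.793 km/s.
Transfer-orbit speed at the same r (vis-viva, a = a_t): v_t = √[μ(2/r − 1/a_t)] = 9.084 km/s.
Δv₁ = |v_t − v_c| = |9.084 − 6.793| = 2.291 km/s.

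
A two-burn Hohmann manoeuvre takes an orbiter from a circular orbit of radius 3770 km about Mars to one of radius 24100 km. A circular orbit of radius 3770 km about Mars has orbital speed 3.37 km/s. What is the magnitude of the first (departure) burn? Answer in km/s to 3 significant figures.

From the circular-orbit relation v² = μ/r at r = 3770 km: μ = v²r = (3.37)² × 3770 = 42815.5 km³/s².
Semi-major axis of the transfer orbit: a_t = (3770 + 24100)/2 = 13935 km.
Circular speed at r = 3770 km: v_c = √(μ/r) = 3.370 km/s.
Vis-viva on the transfer ellipse at r = 3770 km gives v_t = √[μ(2/r − 1/a_t)] = 4.432 km/s.
Δv₁ = |v_t − v_c| = |4.432 − 3.370| = 1.062 km/s.

Δv₁ = 1.06 km/s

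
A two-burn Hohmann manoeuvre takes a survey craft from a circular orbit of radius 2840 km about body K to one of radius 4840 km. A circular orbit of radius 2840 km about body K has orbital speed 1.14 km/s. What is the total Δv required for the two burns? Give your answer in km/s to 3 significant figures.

From the circular-orbit relation v² = μ/r at r = 2840 km: μ = v²r = (1.14)² × 2840 = 3690.86 km³/s².
Transfer-ellipse semi-major axis a_t = (r₁ + r₂)/2 = (2840 + 4840)/2 = 3840 km.
At r₁ the circular-orbit speed is v₁ = √(μ/r₁) = 1.14000 km/s.
Transfer-orbit speed at r₁ (v² = μ(2/r − 1/a)): v_p = √[μ(2/r₁ − 1/a_t)] = 1.27986 km/s.
First burn Δv₁ = |v_p − v₁| = 0.13986 km/s.
Circular speed at r₂: v₂ = √(μ/r₂) = 0.8732555 km/s.
Transfer-orbit speed at r₂: v_a = √[μ(2/r₂ − 1/a_t)] = 0.7509913 km/s.
Second burn Δv₂ = |v₂ − v_a| = 0.12226 km/s.
Total Δv = Δv₁ + Δv₂ = 0.2621 km/s.

Δv = 0.262 km/s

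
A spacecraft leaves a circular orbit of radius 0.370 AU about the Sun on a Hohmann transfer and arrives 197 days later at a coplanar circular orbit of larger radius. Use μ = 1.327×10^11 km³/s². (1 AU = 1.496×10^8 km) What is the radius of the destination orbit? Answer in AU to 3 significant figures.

In km: r₁ = 0.370 × 1.496×10^8 = 5.5352×10^7 km.
Transfer time t = 197 days = 1.70208×10^7 s, and t = π√(a_t³/μ).
So a_t = (μ t²/π²)^(1/3) = (1.327×10^11 × (1.70208×10^7)² / π²)^(1/3) = 1.5734×10^8 km.
Since a_t = (r₁ + r₂)/2, r₂ = 2a_t − r₁ = 2×1.5734×10^8 − 5.5352×10^7 = 2.59328×10^8 km.
In AU: r₂ = 2.59328×10^8 / 1.496×10^8 = 1.73 AU.

r₂ = 1.73 AU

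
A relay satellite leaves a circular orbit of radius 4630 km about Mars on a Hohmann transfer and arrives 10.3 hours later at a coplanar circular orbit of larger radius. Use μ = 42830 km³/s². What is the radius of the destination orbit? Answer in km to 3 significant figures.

r₂ = 31600 km

Transfer time t = 10.3 hours = 37080 s, and t = π√(a_t³/μ).
So a_t = (μ t²/π²)^(1/3) = (42830 × (37080)² / π²)^(1/3) = 18137 km.
Since a_t = (r₁ + r₂)/2, r₂ = 2a_t − r₁ = 2×18137 − 4630 = 31644 km.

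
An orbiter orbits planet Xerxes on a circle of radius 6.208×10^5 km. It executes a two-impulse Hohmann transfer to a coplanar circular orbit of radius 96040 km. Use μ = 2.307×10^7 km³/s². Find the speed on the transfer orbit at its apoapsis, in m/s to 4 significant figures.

The Hohmann ellipse has a_t = (r₁ + r₂)/2 = 3.5842×10^5 km.
The apoapsis of the transfer ellipse is at r = 6.208×10^5 km.
Applying v² = μ(2/r − 1/a_t): v = 3.156 km/s.

v = 3156 m/s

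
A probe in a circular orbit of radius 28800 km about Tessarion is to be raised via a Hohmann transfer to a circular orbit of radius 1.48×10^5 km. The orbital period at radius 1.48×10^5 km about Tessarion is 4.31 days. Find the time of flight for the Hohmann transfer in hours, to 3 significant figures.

t = 23.9 hours

From Kepler's third law T² = 4π²r³/μ at r = 1.48×10^5 km, T = 4.31 days = 4.31 × 86400 s = 3.72384×10^5 s: μ = 4π²r³/T² = 9.22917×10^5 km³/s².
Semi-major axis of the transfer orbit: a_t = (28800 + 1.480×10^5)/2 = 88400 km.
Half the transfer-orbit period gives t = π√(a_t³/μ) = 85950 s.
Converting: 85950 s ÷ 3600 s/hour = 23.9 hours.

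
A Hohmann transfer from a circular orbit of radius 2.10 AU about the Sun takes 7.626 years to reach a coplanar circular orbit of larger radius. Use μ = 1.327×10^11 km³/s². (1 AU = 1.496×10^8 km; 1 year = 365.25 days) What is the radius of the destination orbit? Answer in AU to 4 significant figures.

r₂ = 10.20 AU

In km: r₁ = 2.10 × 1.496×10^8 = 3.1416×10^8 km.
Transfer time t = 7.626 years × 365.25 × 86400 s = 2.406582576×10^8 s, and t = π√(a_t³/μ).
So a_t = (μ t²/π²)^(1/3) = (1.327×10^11 × (2.406582576×10^8)² / π²)^(1/3) = 9.2001×10^8 km.
Since a_t = (r₁ + r₂)/2, r₂ = 2a_t − r₁ = 2×9.2001×10^8 − 3.1416×10^8 = 1.52586×10^9 km.
In AU: r₂ = 1.52586×10^9 / 1.496×10^8 = 10.20 AU.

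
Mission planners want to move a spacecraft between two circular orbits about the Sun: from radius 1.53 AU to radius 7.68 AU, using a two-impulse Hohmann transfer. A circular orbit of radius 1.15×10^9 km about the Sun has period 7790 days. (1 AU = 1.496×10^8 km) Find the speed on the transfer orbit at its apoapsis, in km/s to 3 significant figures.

v = 6.19 km/s

From Kepler's third law T² = 4π²r³/μ at r = 1.15×10^9 km, T = 7790 days = 7790 × 86400 s = 6.73056×10^8 s: μ = 4π²r³/T² = 1.32541×10^11 km³/s².
In km: r₁ = 1.53 × 1.496×10^8 = 2.28888×10^8 km; r₂ = 7.68 × 1.496×10^8 = 1.148928×10^9 km.
Transfer-ellipse semi-major axis a_t = (r₁ + r₂)/2 = (2.28888×10^8 + 1.148928×10^9)/2 = 6.88908×10^8 km.
The apoapsis of the transfer ellipse is at r = 1.148928×10^9 km.
From the vis-viva equation, v = √[μ(2/r − 1/a_t)] = 6.191 km/s.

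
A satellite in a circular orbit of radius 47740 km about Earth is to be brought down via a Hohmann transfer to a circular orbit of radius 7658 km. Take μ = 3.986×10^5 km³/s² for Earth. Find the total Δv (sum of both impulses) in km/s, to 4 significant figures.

Semi-major axis of the transfer orbit: a_t = (47740 + 7658)/2 = 27699 km.
Circular speed at r₁: v₁ = √(μ/r₁) = √(3.986×10^5/47740) = 2.8895 km/s.
On the transfer ellipse at r₁, vis-viva equation gives v_a = √[μ(2/r₁ − 1/a_t)] = 1.5193 km/s.
First burn Δv₁ = |v_a − v₁| = 1.370 km/s.
Circular speed at r₂: v₂ = √(μ/r₂) = 7.215 km/s.
Transfer-orbit speed at r₂: v_p = √[μ(2/r₂ − 1/a_t)] = 9.472 km/s.
Second burn Δv₂ = |v₂ − v_p| = 2.257 km/s.
Total Δv = Δv₁ + Δv₂ = 3.627 km/s.

Δv = 3.627 km/s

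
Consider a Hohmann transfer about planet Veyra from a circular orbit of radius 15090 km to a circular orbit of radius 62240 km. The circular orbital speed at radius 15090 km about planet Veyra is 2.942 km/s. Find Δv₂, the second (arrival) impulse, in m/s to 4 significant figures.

From the circular-orbit relation v² = μ/r at r = 15090 km: μ = v²r = (2.942)² × 15090 = 1.30609×10^5 km³/s².
Semi-major axis of the transfer orbit: a_t = (15090 + 62240)/2 = 38665 km.
On the circular orbit at r = 62240 km, v_c = √(μ/r) = 1.4486 km/s.
Transfer-orbit speed at the same r (vis-viva, a = a_t): v_t = √[μ(2/r − 1/a_t)] = 0.90498 km/s.
Δv₂ = |v_t − v_c| = |0.90498 − 1.4486| = 0.5436 km/s.

Δv₂ = 543.6 m/s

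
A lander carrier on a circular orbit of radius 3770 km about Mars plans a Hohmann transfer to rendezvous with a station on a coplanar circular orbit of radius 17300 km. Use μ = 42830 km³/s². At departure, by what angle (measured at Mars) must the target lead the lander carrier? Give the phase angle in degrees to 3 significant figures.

φ = 94.5°

Transfer-ellipse semi-major axis a_t = (r₁ + r₂)/2 = (3770 + 17300)/2 = 10535 km.
The half-period of the transfer ellipse is t = π√(a_t³/μ) = 16414 s.
The target's mean motion on its circular orbit is ω₂ = √(μ/r₂³) = 9.0950×10^-5 rad/s.
Angle swept by the target during transfer: ω₂·t = 1.493 rad = 85.54°.
The lander carrier traverses 180° on the transfer ellipse, so the target must lead by 180° − 85.54° = 94.5°.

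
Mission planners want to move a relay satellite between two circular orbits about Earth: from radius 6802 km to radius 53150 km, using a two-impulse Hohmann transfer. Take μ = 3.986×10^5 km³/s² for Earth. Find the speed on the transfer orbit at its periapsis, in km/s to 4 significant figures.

v = 10.19 km/s

Transfer-ellipse semi-major axis a_t = (r₁ + r₂)/2 = (6802 + 53150)/2 = 29976 km.
At periapsis, r = 6802 km.
Applying v² = μ(2/r − 1/a_t): v = 10.19 km/s.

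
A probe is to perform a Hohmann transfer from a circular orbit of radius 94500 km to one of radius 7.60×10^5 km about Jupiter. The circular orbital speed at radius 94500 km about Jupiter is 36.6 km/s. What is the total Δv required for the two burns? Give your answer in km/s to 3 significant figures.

Δv = 19.1 km/s

From the circular-orbit relation v² = μ/r at r = 94500 km: μ = v²r = (36.6)² × 94500 = 1.26588×10^8 km³/s².
The Hohmann ellipse has a_t = (r₁ + r₂)/2 = 4.2725×10^5 km.
At r₁ the circular-orbit speed is v₁ = √(μ/r₁) = 36.60 km/s.
On the transfer ellipse at r₁, vis-viva equation gives v_p = √[μ(2/r₁ − 1/a_t)] = 48.81 km/s.
First burn Δv₁ = |v_p − v₁| = 12.21 km/s.
At r₂, v₂ = √(μ/r₂) = 12.906 km/s.
Transfer-orbit speed at r₂: v_a = √[μ(2/r₂ − 1/a_t)] = 6.0697 km/s.
Second burn Δv₂ = |v₂ − v_a| = 6.836 km/s.
Total Δv = Δv₁ + Δv₂ = 19.05 km/s.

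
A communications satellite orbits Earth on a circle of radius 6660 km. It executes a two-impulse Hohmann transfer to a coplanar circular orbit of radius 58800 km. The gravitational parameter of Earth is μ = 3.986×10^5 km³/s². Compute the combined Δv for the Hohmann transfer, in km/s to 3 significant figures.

The Hohmann ellipse has a_t = (r₁ + r₂)/2 = 32730 km.
Circular speed at r₁: v₁ = √(μ/r₁) = √(3.986×10^5/6660) = 7.7363 km/s.
On the transfer ellipse at r₁, vis-viva equation gives v_p = √[μ(2/r₁ − 1/a_t)] = 10.369 km/s.
First burn Δv₁ = |v_p − v₁| = 2.633 km/s.
At r₂, v₂ = √(μ/r₂) = 2.6036 km/s.
Transfer-orbit speed at r₂: v_a = √[μ(2/r₂ − 1/a_t)] = 1.1745 km/s.
Second burn Δv₂ = |v₂ − v_a| = 1.429 km/s.
Δv = Δv₁ + Δv₂ = 2.633 + 1.429 = 4.062 km/s.

Δv = 4.06 km/s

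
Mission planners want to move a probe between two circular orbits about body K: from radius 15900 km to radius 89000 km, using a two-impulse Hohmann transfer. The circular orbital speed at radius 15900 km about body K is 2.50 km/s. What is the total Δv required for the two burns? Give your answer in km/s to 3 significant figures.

Δv = 1.23 km/s

From the circular-orbit relation v² = μ/r at r = 15900 km: μ = v²r = (2.50)² × 15900 = 99375.0 km³/s².
Semi-major axis of the transfer orbit: a_t = (15900 + 89000)/2 = 52450 km.
At r₁ the circular-orbit speed is v₁ = √(μ/r₁) = 2.50000 km/s.
On the transfer ellipse at r₁, vis-viva equation gives v_p = √[μ(2/r₁ − 1/a_t)] = 3.25658 km/s.
First burn Δv₁ = |v_p − v₁| = 0.75658 km/s.
Circular speed at r₂: v₂ = √(μ/r₂) = 1.05668 km/s.
Transfer-orbit speed at r₂: v_a = √[μ(2/r₂ − 1/a_t)] = 0.581794 km/s.
Second burn Δv₂ = |v₂ − v_a| = 0.47489 km/s.
Δv = Δv₁ + Δv₂ = 0.75658 + 0.47489 = 1.231 km/s.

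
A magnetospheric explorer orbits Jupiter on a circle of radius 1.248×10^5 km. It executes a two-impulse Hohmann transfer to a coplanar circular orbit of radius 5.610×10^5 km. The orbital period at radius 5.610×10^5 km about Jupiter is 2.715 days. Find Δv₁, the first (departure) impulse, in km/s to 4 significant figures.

Δv₁ = 8.891 km/s

From Kepler's third law T² = 4π²r³/μ at r = 5.610×10^5 km, T = 2.715 days = 2.715 × 86400 s = 2.34576×10^5 s: μ = 4π²r³/T² = 1.26672×10^8 km³/s².
The Hohmann ellipse has a_t = (r₁ + r₂)/2 = 3.429×10^5 km.
Circular speed at r = 1.248×10^5 km: v_c = √(μ/r) = 31.859 km/s.
Transfer-orbit speed at the same r (vis-viva, a = a_t): v_t = √[μ(2/r − 1/a_t)] = 40.750 km/s.
Δv₁ = |v_t − v_c| = |40.750 − 31.859| = 8.891 km/s.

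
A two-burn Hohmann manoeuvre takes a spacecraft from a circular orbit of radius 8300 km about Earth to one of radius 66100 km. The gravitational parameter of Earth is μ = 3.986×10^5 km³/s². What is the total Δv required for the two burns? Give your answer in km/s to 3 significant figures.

Δv = 3.60 km/s

Semi-major axis of the transfer orbit: a_t = (8300 + 66100)/2 = 37200 km.
Circular speed at r₁: v₁ = √(μ/r₁) = √(3.986×10^5/8300) = 6.9299 km/s.
On the transfer ellipse at r₁, vis-viva gives v_p = √[μ(2/r₁ − 1/a_t)] = 9.2376 km/s.
First burn Δv₁ = |v_p − v₁| = 2.3077 km/s.
Circular speed at r₂: v₂ = √(μ/r₂) = 2.45566 km/s.
Transfer-orbit speed at r₂: v_a = √[μ(2/r₂ − 1/a_t)] = 1.15994 km/s.
Second burn Δv₂ = |v₂ − v_a| = 1.2957 km/s.
Δv = Δv₁ + Δv₂ = 2.3077 + 1.2957 = 3.603 km/s.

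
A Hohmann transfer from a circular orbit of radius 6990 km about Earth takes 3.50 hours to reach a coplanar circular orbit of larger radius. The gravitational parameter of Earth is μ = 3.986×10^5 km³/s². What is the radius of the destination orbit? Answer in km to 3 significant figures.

r₂ = 30200 km

Transfer time t = 3.50 hours = 12600 s, and t = π√(a_t³/μ).
So a_t = (μ t²/π²)^(1/3) = (3.986×10^5 × (12600)² / π²)^(1/3) = 18578 km.
Since a_t = (r₁ + r₂)/2, r₂ = 2a_t − r₁ = 2×18578 − 6990 = 30166 km.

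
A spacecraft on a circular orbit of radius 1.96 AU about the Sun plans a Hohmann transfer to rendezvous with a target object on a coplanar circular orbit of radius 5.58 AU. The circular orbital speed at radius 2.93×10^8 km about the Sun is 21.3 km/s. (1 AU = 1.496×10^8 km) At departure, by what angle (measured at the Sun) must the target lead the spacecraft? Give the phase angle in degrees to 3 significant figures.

From the circular-orbit relation v² = μ/r at r = 2.93×10^8 km: μ = v²r = (21.3)² × 2.93×10^8 = 1.32931×10^11 km³/s².
In km: r₁ = 1.96 × 1.496×10^8 = 2.93216×10^8 km; r₂ = 5.58 × 1.496×10^8 = 8.34768×10^8 km.
The Hohmann ellipse has a_t = (r₁ + r₂)/2 = 5.63992×10^8 km.
The half-period of the transfer ellipse is t = π√(a_t³/μ) = 1.1541×10^8 s.
Target angular speed ω₂ = √(μ/r₂³) = 1.5117×10^-8 rad/s.
Angle swept by the target during transfer: ω₂·t = 1.7447 rad = 99.96°.
The spacecraft traverses 180° on the transfer ellipse, so the target must lead by 180° − 99.96° = 80.0°.

φ = 80.0°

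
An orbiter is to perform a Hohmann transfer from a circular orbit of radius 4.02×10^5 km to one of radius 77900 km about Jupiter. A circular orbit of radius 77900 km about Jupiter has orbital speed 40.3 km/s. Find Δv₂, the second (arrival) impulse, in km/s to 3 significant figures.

Δv₂ = 11.9 km/s

From the circular-orbit relation v² = μ/r at r = 77900 km: μ = v²r = (40.3)² × 77900 = 1.26517×10^8 km³/s².
Transfer-ellipse semi-major axis a_t = (r₁ + r₂)/2 = (4.020×10^5 + 77900)/2 = 2.3995×10^5 km.
On the circular orbit at r = 77900 km, v_c = √(μ/r) = 40.30 km/s.
Vis-viva on the transfer ellipse at r = 77900 km gives v_t = √[μ(2/r − 1/a_t)] = 52.16 km/s.
Δv₂ = |v_t − v_c| = |52.16 − 40.30| = 11.86 km/s.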